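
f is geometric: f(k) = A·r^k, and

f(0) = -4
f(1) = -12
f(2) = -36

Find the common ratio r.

Consecutive ratio: -12/(-4) = 3, and -36/(-12) = 3, so r = 3.
Then A·3^0 = -4 gives A = -4, and f(k) = -4·3^k.

3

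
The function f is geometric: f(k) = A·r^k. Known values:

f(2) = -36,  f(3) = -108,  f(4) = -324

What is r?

3

Consecutive ratio: -108/(-36) = 3, and -324/(-108) = 3, so r = 3.
Then A·3^2 = -36 gives A = -4, and f(k) = -4·3^k.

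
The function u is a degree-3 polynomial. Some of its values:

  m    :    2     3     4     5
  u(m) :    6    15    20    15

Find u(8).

Write u(m) = am³ + bm² + cm + d; the 4 given values yield a linear system in the 4 coefficients.
Solving, u(m) = -m³ + 7m² - 7m.
Then u(8) = -120.

-120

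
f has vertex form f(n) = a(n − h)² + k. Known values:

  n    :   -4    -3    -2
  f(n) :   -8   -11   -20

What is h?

-4

First differences -3, -9; second difference -6 = 2a, so a = -3.
Expanding, the n-coefficient is −2ah = 6h; matching it to the data gives h = -4, and then k = -8.
So f(n) = -3(n + 4)² − 8.
Hence h = -4.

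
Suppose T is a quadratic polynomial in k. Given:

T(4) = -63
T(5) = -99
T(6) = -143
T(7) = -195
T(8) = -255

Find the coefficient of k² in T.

-4

First differences: -36, -44, -52, -60. Second differences: -8, -8, -8.
Level-2 differences are constant, so T has degree 2.
Fitting a degree-2 polynomial gives T(k) = -4k² + 1.
The coefficient of k² is -4.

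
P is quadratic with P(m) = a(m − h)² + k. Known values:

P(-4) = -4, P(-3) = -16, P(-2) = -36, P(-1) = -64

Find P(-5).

0

First differences -12, -20, -28; second difference -8 = 2a, so a = -4.
Expanding, the m-coefficient is −2ah = 8h; matching it to the data gives h = -5, and then k = 0.
So P(m) = -4(m + 5)² + 0.
P(-5) = -4·0² + 0 = 0.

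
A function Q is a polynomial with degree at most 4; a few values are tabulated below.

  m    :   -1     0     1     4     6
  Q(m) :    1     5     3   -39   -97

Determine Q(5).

-65

Write Q(m) = am^4 + bm³ + cm² + dm + e; the 5 given values yield a linear system in the 5 coefficients.
Solving, the top 2 coefficients vanish, and Q(m) = -3m² + m + 5.
Then Q(5) = -65.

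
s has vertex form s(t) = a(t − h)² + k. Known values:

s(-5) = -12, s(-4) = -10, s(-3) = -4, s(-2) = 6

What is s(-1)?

20

First differences 2, 6, 10; second difference 4 = 2a, so a = 2.
Expanding, the t-coefficient is −2ah = -4h; matching it to the data gives h = -5, and then k = -12.
So s(t) = 2(t + 5)² − 12.
s(-1) = 2·4² − 12 = 20.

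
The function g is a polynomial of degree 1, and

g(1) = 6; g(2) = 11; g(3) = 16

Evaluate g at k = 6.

31

First differences: 5, 5.
Level-1 differences are constant, so g has degree 1.
Fitting a degree-1 polynomial gives g(k) = 5k + 1.
Then g(6) = 31.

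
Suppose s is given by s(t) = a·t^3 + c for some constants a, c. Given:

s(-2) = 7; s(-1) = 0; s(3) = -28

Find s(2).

-9

From s(-2) = 7 and s(-1) = 0: -8a + c = 7 and -1a + c = 0.
Subtracting: 7a = -7, so a = -1; then c = 7 − (-1)·(-8) = -1.
So s(t) = -1t³ − 1, and s(2) = -9.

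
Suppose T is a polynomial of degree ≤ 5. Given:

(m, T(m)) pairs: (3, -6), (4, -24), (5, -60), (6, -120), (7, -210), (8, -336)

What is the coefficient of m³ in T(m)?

-1

Write T(m) = am^5 + bm^4 + cm³ + dm² + em + p; the 6 given values yield a linear system in the 6 coefficients.
Solving, the top 2 coefficients vanish, and T(m) = -m³ + 3m² - 2m.
The coefficient of m³ is -1.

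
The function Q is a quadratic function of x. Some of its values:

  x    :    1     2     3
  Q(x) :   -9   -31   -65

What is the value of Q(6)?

-239

Write Q(x) = ax² + bx + c; the 3 given values yield a linear system in the 3 coefficients.
Solving, Q(x) = -6x² - 4x + 1.
Then Q(6) = -239.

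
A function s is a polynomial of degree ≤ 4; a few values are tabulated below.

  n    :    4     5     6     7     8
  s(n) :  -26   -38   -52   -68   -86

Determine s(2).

First differences: -12, -14, -16, -18. Second differences: -2, -2, -2.
Level-2 differences are constant, so s has degree 2.
Fitting a degree-2 polynomial gives s(n) = -n² - 3n + 2.
Then s(2) = -8.

-8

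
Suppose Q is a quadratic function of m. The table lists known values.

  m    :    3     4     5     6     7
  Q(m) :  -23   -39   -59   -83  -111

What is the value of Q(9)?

-179

Write Q(m) = am² + bm + c; the 5 given values yield a linear system in the 3 coefficients.
Solving, Q(m) = -2m² - 2m + 1.
Then Q(9) = -179.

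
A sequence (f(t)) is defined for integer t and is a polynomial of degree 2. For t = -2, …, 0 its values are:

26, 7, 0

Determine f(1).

5

Write f(t) = at² + bt + c; the 3 given values yield a linear system in the 3 coefficients.
Solving, f(t) = 6t² - t.
Then f(1) = 5.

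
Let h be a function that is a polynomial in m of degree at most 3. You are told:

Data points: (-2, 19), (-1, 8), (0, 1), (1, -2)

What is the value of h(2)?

-1

First differences: -11, -7, -3. Second differences: 4, 4.
Level-2 differences are constant, so h has degree 2.
Extending the table by one column gives the next first difference 1, so h(2) = -2 + 1 = -1.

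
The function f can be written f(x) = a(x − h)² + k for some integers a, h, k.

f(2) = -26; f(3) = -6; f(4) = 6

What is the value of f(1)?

First differences 20, 12; second difference -8 = 2a, so a = -4.
Expanding, the x-coefficient is −2ah = 8h; matching it to the data gives h = 5, and then k = 10.
So f(x) = -4(x − 5)² + 10.
f(1) = -4·(-4)² + 10 = -54.

-54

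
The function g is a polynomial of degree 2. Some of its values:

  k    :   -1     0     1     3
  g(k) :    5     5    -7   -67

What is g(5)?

-175

Write g(k) = ak² + bk + c; the 4 given values yield a linear system in the 3 coefficients.
Solving, g(k) = -6k² - 6k + 5.
Then g(5) = -175.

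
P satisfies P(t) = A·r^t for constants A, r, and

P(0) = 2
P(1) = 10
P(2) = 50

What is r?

5

Consecutive ratio: 10/2 = 5, and 50/10 = 5, so r = 5.
Then A·5^0 = 2 gives A = 2, and P(t) = 2·5^t.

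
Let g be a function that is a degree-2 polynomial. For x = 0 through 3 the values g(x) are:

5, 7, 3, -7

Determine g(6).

First differences: 2, -4, -10. Second differences: -6, -6.
Level-2 differences are constant, so g has degree 2.
Fitting a degree-2 polynomial gives g(x) = -3x² + 5x + 5.
Then g(6) = -73.

-73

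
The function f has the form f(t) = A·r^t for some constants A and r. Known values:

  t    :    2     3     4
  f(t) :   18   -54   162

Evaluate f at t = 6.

Consecutive ratio: -54/18 = -3, and 162/(-54) = -3, so r = -3.
Then A·(-3)^2 = 18 gives A = 2, and f(t) = 2·(-3)^t.
f(6) = 2·(-3)^6 = 1458.

1458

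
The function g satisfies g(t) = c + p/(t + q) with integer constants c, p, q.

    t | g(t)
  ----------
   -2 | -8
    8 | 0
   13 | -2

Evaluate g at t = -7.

-6

(g(t) − c)(t + q) = p for each data point; the three points give a linear system in c and q, then p follows.
Solving: c = -4, q = -3, p = 20, so g(t) = -4 + 20/(t − 3).
Then g(-7) = -4 + 20/(-10) = -6.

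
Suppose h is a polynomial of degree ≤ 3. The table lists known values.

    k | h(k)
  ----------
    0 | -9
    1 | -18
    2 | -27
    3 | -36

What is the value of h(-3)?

Write h(k) = ak³ + bk² + ck + d; the 4 given values yield a linear system in the 4 coefficients.
Solving, the top 2 coefficients vanish, and h(k) = -9k - 9.
Then h(-3) = 18.

18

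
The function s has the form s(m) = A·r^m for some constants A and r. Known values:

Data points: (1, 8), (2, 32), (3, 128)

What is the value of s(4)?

Consecutive ratio: 32/8 = 4, and 128/32 = 4, so r = 4.
Then A·4^1 = 8 gives A = 2, and s(m) = 2·4^m.
s(4) = 2·4^4 = 512.

512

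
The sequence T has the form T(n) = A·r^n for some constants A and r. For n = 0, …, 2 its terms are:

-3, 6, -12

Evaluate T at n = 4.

Consecutive ratio: 6/(-3) = -2, and -12/6 = -2, so r = -2.
Then A·(-2)^0 = -3 gives A = -3, and T(n) = -3·(-2)^n.
T(4) = -3·(-2)^4 = -48.

-48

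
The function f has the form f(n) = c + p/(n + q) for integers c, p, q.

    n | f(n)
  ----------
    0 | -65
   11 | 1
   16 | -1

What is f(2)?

55

(f(n) − c)(n + q) = p for each data point; the three points give a linear system in c and q, then p follows.
Solving: c = -5, q = -1, p = 60, so f(n) = -5 + 60/(n − 1).
Then f(2) = -5 + 60/1 = 55.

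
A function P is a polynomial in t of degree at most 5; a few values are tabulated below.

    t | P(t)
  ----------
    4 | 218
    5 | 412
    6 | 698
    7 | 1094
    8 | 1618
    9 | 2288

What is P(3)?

First differences: 194, 286, 396, 524, 670. Second differences: 92, 110, 128, 146. Third differences: 18, 18, 18.
Level-3 differences are constant, so P has degree 3.
Fitting a degree-3 polynomial gives P(t) = 3t³ + t² + 2t + 2.
Then P(3) = 98.

98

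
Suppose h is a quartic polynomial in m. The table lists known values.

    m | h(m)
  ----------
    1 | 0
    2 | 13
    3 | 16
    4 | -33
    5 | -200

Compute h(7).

-1272

Write h(m) = am^4 + bm³ + cm² + dm + e; the 5 given values yield a linear system in the 5 coefficients.
Solving, h(m) = -m^4 + 3m³ + 2m² + m - 5.
Then h(7) = -1272.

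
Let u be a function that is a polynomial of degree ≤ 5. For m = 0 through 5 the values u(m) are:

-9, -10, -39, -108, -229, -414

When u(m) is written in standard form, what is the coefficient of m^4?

0

First differences: -1, -29, -69, -121, -185. Second differences: -28, -40, -52, -64. Third differences: -12, -12, -12.
Level-3 differences are constant, so u has degree 3.
Fitting a degree-3 polynomial gives u(m) = -2m³ - 8m² + 9m - 9.
The coefficient of m^4 is 0.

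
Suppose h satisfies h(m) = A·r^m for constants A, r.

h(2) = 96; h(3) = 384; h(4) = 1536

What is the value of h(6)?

24576

Consecutive ratio: 384/96 = 4, and 1536/384 = 4, so r = 4.
Then A·4^2 = 96 gives A = 6, and h(m) = 6·4^m.
h(6) = 6·4^6 = 24576.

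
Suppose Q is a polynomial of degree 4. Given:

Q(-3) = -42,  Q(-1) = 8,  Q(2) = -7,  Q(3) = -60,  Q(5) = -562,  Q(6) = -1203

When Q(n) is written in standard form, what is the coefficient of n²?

Write Q(n) = an^4 + bn³ + cn² + dn + e; the 6 given values yield a linear system in the 5 coefficients.
Solving, Q(n) = -n^4 + 3n² - 3n + 3.
The coefficient of n² is 3.

3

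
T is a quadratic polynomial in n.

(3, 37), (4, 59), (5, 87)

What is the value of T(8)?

Write T(n) = an² + bn + c; the 3 given values yield a linear system in the 3 coefficients.
Solving, T(n) = 3n² + n + 7.
Then T(8) = 207.

207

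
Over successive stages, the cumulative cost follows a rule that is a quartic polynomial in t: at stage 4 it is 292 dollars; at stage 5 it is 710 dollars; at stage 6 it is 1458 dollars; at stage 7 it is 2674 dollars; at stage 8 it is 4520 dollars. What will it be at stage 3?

90

Write the value at t as g(t).
Write g(t) = at^4 + bt³ + ct² + dt + e; the 5 given values yield a linear system in the 5 coefficients.
Solving, g(t) = t^4 + t³ - t² - 3t.
Then g(3) = 90.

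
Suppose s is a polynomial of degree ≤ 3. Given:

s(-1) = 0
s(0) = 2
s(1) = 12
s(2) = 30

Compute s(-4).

First differences: 2, 10, 18. Second differences: 8, 8.
Level-2 differences are constant, so s has degree 2.
Fitting a degree-2 polynomial gives s(k) = 4k² + 6k + 2.
Then s(-4) = 42.

42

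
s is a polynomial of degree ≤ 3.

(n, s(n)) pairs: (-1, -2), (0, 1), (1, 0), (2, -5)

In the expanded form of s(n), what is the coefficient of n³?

0

Write s(n) = an³ + bn² + cn + d; the 4 given values yield a linear system in the 4 coefficients.
Solving, the leading coefficient vanishes, and s(n) = -2n² + n + 1.
The coefficient of n³ is 0.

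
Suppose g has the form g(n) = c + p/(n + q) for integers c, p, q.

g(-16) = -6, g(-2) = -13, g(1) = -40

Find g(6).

5

(g(n) − c)(n + q) = p for each data point; the three points give a linear system in c and q, then p follows.
Solving: c = -4, q = -2, p = 36, so g(n) = -4 + 36/(n − 2).
Then g(6) = -4 + 36/4 = 5.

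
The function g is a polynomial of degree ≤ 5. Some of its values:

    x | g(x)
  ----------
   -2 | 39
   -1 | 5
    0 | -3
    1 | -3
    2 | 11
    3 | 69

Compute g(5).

First differences: -34, -8, 0, 14, 58. Second differences: 26, 8, 14, 44. Third differences: -18, 6, 30. Fourth differences: 24, 24.
Level-4 differences are constant, so g has degree 4.
Fitting a degree-4 polynomial gives g(x) = x^4 - x³ + 3x² - 3x - 3.
Then g(5) = 557.

557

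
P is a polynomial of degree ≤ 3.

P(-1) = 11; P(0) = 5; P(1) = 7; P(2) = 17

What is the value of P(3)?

35

Write P(m) = am³ + bm² + cm + d; the 4 given values yield a linear system in the 4 coefficients.
Solving, the leading coefficient vanishes, and P(m) = 4m² - 2m + 5.
Then P(3) = 35.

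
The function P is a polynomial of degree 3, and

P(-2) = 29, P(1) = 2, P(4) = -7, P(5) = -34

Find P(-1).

8

Write P(t) = at³ + bt² + ct + d; the 4 given values yield a linear system in the 4 coefficients.
Solving, P(t) = -t³ + 4t² - 2t + 1.
Then P(-1) = 8.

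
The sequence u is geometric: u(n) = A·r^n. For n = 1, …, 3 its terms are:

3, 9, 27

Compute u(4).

Consecutive ratio: 9/3 = 3, and 27/9 = 3, so r = 3.
Then A·3^1 = 3 gives A = 1, and u(n) = 1·3^n.
u(4) = 1·3^4 = 81.

81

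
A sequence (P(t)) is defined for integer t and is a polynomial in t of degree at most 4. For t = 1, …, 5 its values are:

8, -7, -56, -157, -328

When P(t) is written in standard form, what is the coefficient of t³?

First differences: -15, -49, -101, -171. Second differences: -34, -52, -70. Third differences: -18, -18.
Level-3 differences are constant, so P has degree 3.
Fitting a degree-3 polynomial gives P(t) = -3t³ + t² + 3t + 7.
The coefficient of t³ is -3.

-3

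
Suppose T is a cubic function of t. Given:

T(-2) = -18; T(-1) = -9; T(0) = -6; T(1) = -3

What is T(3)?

27

Write T(t) = at³ + bt² + ct + d; the 4 given values yield a linear system in the 4 coefficients.
Solving, T(t) = t³ + 2t - 6.
Then T(3) = 27.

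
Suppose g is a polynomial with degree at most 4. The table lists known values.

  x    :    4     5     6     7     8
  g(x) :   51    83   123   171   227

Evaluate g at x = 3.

27

First differences: 32, 40, 48, 56. Second differences: 8, 8, 8.
Level-2 differences are constant, so g has degree 2.
Fitting a degree-2 polynomial gives g(x) = 4x² - 4x + 3.
Then g(3) = 27.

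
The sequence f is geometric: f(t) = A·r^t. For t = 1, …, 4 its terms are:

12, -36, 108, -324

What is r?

Consecutive ratio: -36/12 = -3, and 108/(-36) = -3, so r = -3.
Then A·(-3)^1 = 12 gives A = -4, and f(t) = -4·(-3)^t.

-3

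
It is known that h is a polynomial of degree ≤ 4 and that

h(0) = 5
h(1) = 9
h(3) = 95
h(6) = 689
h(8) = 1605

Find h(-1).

3

Write h(k) = ak^4 + bk³ + ck² + dk + e; the 5 given values yield a linear system in the 5 coefficients.
Solving, the leading coefficient vanishes, and h(k) = 3k³ + k² + 5.
Then h(-1) = 3.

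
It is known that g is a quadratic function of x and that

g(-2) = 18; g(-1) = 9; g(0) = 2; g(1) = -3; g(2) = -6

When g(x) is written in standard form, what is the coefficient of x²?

First differences: -9, -7, -5, -3. Second differences: 2, 2, 2.
Level-2 differences are constant, so g has degree 2.
Fitting a degree-2 polynomial gives g(x) = x² - 6x + 2.
The coefficient of x² is 1.

1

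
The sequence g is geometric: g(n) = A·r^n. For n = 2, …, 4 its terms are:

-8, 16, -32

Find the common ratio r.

-2

Consecutive ratio: 16/(-8) = -2, and -32/16 = -2, so r = -2.
Then A·(-2)^2 = -8 gives A = -2, and g(n) = -2·(-2)^n.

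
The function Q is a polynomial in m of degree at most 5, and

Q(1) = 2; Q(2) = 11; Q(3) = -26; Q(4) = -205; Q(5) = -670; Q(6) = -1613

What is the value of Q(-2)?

-61

Write Q(m) = am^5 + bm^4 + cm³ + dm² + em + p; the 6 given values yield a linear system in the 6 coefficients.
Solving, the leading coefficient vanishes, and Q(m) = -2m^4 + 4m³ + 3m² + 2m - 5.
Then Q(-2) = -61.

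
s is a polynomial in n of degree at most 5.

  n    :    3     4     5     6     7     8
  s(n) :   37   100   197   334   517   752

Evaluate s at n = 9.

Write s(n) = an^5 + bn^4 + cn³ + dn² + en + p; the 6 given values yield a linear system in the 6 coefficients.
Solving, the top 2 coefficients vanish, and s(n) = n³ + 5n² - 9n - 8.
Then s(9) = 1045.

1045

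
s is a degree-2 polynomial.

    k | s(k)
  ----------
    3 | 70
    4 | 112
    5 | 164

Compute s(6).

Write s(k) = ak² + bk + c; the 3 given values yield a linear system in the 3 coefficients.
Solving, s(k) = 5k² + 7k + 4.
Then s(6) = 226.

226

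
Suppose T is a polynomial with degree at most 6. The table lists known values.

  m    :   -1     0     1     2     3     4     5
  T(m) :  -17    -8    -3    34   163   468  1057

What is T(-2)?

-42

First differences: 9, 5, 37, 129, 305, 589. Second differences: -4, 32, 92, 176, 284. Third differences: 36, 60, 84, 108. Fourth differences: 24, 24, 24.
Level-4 differences are constant, so T has degree 4.
Fitting a degree-4 polynomial gives T(m) = m^4 + 4m³ - 3m² + 3m - 8.
Then T(-2) = -42.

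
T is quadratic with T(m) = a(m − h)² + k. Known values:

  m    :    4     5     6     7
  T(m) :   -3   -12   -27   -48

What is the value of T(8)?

First differences -9, -15, -21; second difference -6 = 2a, so a = -3.
Expanding, the m-coefficient is −2ah = 6h; matching it to the data gives h = 3, and then k = 0.
So T(m) = -3(m − 3)² + 0.
T(8) = -3·5² + 0 = -75.

-75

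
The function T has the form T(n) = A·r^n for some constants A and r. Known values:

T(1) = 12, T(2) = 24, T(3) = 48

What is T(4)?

Consecutive ratio: 24/12 = 2, and 48/24 = 2, so r = 2.
Then A·2^1 = 12 gives A = 6, and T(n) = 6·2^n.
T(4) = 6·2^4 = 96.

96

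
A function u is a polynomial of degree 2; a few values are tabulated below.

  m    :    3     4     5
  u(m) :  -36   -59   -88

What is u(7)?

-164

Write u(m) = am² + bm + c; the 3 given values yield a linear system in the 3 coefficients.
Solving, u(m) = -3m² - 2m - 3.
Then u(7) = -164.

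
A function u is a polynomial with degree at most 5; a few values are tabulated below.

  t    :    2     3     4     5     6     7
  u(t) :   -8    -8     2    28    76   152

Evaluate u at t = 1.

-4

First differences: 0, 10, 26, 48, 76. Second differences: 10, 16, 22, 28. Third differences: 6, 6, 6.
Level-3 differences are constant, so u has degree 3.
Fitting a degree-3 polynomial gives u(t) = t³ - 4t² + t - 2.
Then u(1) = -4.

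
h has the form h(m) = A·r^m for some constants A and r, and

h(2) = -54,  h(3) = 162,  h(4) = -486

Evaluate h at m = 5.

Consecutive ratio: 162/(-54) = -3, and -486/162 = -3, so r = -3.
Then A·(-3)^2 = -54 gives A = -6, and h(m) = -6·(-3)^m.
h(5) = -6·(-3)^5 = 1458.

1458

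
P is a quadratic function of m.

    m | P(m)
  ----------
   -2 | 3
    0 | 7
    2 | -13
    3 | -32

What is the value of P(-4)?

Write P(m) = am² + bm + c; the 4 given values yield a linear system in the 3 coefficients.
Solving, P(m) = -3m² - 4m + 7.
Then P(-4) = -25.

-25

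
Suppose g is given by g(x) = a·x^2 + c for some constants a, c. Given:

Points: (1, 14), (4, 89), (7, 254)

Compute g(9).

From g(1) = 14 and g(4) = 89: 1a + c = 14 and 16a + c = 89.
Subtracting: 15a = 75, so a = 5; then c = 14 − 5·1 = 9.
So g(x) = 5x² + 9, and g(9) = 414.

414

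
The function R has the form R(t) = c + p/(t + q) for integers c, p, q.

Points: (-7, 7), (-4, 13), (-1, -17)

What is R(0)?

-7

(R(t) − c)(t + q) = p for each data point; the three points give a linear system in c and q, then p follows.
Solving: c = 3, q = 2, p = -20, so R(t) = 3 − 20/(t + 2).
Then R(0) = 3 − 20/2 = -7.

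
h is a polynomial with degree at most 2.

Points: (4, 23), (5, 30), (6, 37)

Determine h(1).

2

First differences: 7, 7.
Level-1 differences are constant, so h has degree 1.
Fitting a degree-1 polynomial gives h(k) = 7k - 5.
Then h(1) = 2.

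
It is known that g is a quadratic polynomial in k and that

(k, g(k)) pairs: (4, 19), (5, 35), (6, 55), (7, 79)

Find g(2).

First differences: 16, 20, 24. Second differences: 4, 4.
Level-2 differences are constant, so g has degree 2.
Fitting a degree-2 polynomial gives g(k) = 2k² - 2k - 5.
Then g(2) = -1.

-1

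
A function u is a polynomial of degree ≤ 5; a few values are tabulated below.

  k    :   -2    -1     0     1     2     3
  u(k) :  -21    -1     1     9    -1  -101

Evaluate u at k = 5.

First differences: 20, 2, 8, -10, -100. Second differences: -18, 6, -18, -90. Third differences: 24, -24, -72. Fourth differences: -48, -48.
Level-4 differences are constant, so u has degree 4.
Fitting a degree-4 polynomial gives u(k) = -2k^4 + 5k² + 5k + 1.
Then u(5) = -1099.

-1099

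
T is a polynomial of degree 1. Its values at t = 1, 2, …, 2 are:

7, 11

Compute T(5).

Write T(t) = at + b; the 2 given values yield a linear system in the 2 coefficients.
Solving, T(t) = 4t + 3.
Then T(5) = 23.

23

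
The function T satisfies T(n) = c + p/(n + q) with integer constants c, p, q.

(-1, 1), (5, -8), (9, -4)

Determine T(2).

10

(T(n) − c)(n + q) = p for each data point; the three points give a linear system in c and q, then p follows.
Solving: c = -2, q = -3, p = -12, so T(n) = -2 − 12/(n − 3).
Then T(2) = -2 − 12/(-1) = 10.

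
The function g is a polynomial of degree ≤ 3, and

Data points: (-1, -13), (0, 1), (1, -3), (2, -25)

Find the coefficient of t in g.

5

Write g(t) = at³ + bt² + ct + d; the 4 given values yield a linear system in the 4 coefficients.
Solving, the leading coefficient vanishes, and g(t) = -9t² + 5t + 1.
The coefficient of t is 5.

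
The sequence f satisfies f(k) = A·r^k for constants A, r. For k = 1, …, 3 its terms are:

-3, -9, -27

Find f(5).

-243

Consecutive ratio: -9/(-3) = 3, and -27/(-9) = 3, so r = 3.
Then A·3^1 = -3 gives A = -1, and f(k) = -1·3^k.
f(5) = -1·3^5 = -243.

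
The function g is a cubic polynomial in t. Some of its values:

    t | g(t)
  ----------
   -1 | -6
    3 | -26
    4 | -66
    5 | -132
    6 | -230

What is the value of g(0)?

Write g(t) = at³ + bt² + ct + d; the 5 given values yield a linear system in the 4 coefficients.
Solving, g(t) = -t³ - t² + 4t - 2.
Then g(0) = -2.

-2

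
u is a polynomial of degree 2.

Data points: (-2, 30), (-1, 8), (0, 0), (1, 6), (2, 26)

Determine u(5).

170

Write u(k) = ak² + bk + c; the 5 given values yield a linear system in the 3 coefficients.
Solving, u(k) = 7k² - k.
Then u(5) = 170.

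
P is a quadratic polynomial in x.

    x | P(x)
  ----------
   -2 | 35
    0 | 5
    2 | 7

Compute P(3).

20

Write P(x) = ax² + bx + c; the 3 given values yield a linear system in the 3 coefficients.
Solving, P(x) = 4x² - 7x + 5.
Then P(3) = 20.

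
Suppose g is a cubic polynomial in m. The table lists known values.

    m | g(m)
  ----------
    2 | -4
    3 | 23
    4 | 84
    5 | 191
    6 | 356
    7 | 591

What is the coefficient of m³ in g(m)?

2

First differences: 27, 61, 107, 165, 235. Second differences: 34, 46, 58, 70. Third differences: 12, 12, 12.
Level-3 differences are constant, so g has degree 3.
Fitting a degree-3 polynomial gives g(m) = 2m³ - m² - 6m - 4.
The coefficient of m³ is 2.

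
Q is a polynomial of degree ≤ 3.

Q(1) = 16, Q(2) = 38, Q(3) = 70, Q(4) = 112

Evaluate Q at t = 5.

164

First differences: 22, 32, 42. Second differences: 10, 10.
Level-2 differences are constant, so Q has degree 2.
Fitting a degree-2 polynomial gives Q(t) = 5t² + 7t + 4.
Then Q(5) = 164.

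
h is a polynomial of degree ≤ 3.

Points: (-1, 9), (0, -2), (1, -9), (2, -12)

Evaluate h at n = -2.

First differences: -11, -7, -3. Second differences: 4, 4.
Level-2 differences are constant, so h has degree 2.
Fitting a degree-2 polynomial gives h(n) = 2n² - 9n - 2.
Then h(-2) = 24.

24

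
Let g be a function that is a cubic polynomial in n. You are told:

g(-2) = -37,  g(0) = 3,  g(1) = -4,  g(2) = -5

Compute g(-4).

-269

Write g(n) = an³ + bn² + cn + d; the 4 given values yield a linear system in the 4 coefficients.
Solving, g(n) = 3n³ - 6n² - 4n + 3.
Then g(-4) = -269.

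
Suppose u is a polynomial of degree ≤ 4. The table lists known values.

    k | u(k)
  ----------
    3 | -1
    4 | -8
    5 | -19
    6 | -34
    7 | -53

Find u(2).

2

First differences: -7, -11, -15, -19. Second differences: -4, -4, -4.
Level-2 differences are constant, so u has degree 2.
Fitting a degree-2 polynomial gives u(k) = -2k² + 7k - 4.
Then u(2) = 2.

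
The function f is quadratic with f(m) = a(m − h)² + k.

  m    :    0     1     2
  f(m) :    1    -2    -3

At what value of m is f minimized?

2

First differences -3, -1; second difference 2 = 2a, so a = 1.
Expanding, the m-coefficient is −2ah = -2h; matching it to the data gives h = 2, and then k = -3.
So f(m) = 1(m − 2)² − 3.
Hence h = 2.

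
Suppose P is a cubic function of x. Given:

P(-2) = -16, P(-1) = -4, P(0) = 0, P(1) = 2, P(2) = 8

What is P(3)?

Write P(x) = ax³ + bx² + cx + d; the 5 given values yield a linear system in the 4 coefficients.
Solving, P(x) = x³ - x² + 2x.
Then P(3) = 24.

24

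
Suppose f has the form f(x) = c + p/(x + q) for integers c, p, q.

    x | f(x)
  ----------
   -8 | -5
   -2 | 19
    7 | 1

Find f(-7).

-6

(f(x) − c)(x + q) = p for each data point; the three points give a linear system in c and q, then p follows.
Solving: c = -1, q = 3, p = 20, so f(x) = -1 + 20/(x + 3).
Then f(-7) = -1 + 20/(-4) = -6.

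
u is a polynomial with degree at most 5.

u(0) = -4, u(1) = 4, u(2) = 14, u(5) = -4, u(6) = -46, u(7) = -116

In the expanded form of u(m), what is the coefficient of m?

Write u(m) = am^5 + bm^4 + cm³ + dm² + em + p; the 6 given values yield a linear system in the 6 coefficients.
Solving, the top 2 coefficients vanish, and u(m) = -m³ + 4m² + 5m - 4.
The coefficient of m is 5.

5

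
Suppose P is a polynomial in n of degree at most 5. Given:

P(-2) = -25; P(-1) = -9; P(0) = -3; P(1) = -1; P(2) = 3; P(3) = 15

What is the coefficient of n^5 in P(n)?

First differences: 16, 6, 2, 4, 12. Second differences: -10, -4, 2, 8. Third differences: 6, 6, 6.
Level-3 differences are constant, so P has degree 3.
Fitting a degree-3 polynomial gives P(n) = n³ - 2n² + 3n - 3.
The coefficient of n^5 is 0.

0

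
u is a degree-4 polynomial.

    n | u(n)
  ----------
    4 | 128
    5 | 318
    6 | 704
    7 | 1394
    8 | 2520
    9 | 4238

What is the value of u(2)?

First differences: 190, 386, 690, 1126, 1718. Second differences: 196, 304, 436, 592. Third differences: 108, 132, 156. Fourth differences: 24, 24.
Level-4 differences are constant, so u has degree 4.
Fitting a degree-4 polynomial gives u(n) = n^4 - 4n³ + 7n² + 2n + 8.
Then u(2) = 24.

24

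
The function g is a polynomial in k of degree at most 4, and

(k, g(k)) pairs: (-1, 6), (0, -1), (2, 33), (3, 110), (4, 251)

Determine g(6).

Write g(k) = ak^4 + bk³ + ck² + dk + e; the 5 given values yield a linear system in the 5 coefficients.
Solving, the leading coefficient vanishes, and g(k) = 3k³ + 5k² - 5k - 1.
Then g(6) = 797.

797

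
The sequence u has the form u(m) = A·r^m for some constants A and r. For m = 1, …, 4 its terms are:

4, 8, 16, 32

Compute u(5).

Consecutive ratio: 8/4 = 2, and 16/8 = 2, so r = 2.
Then A·2^1 = 4 gives A = 2, and u(m) = 2·2^m.
u(5) = 2·2^5 = 64.

64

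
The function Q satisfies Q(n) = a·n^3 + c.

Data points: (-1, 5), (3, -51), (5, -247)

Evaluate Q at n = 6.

-429

From Q(-1) = 5 and Q(3) = -51: -1a + c = 5 and 27a + c = -51.
Subtracting: 28a = -56, so a = -2; then c = 5 − (-2)·(-1) = 3.
So Q(n) = -2n³ + 3, and Q(6) = -429.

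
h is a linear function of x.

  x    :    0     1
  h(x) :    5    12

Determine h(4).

Write h(x) = ax + b; the 2 given values yield a linear system in the 2 coefficients.
Solving, h(x) = 7x + 5.
Then h(4) = 33.

33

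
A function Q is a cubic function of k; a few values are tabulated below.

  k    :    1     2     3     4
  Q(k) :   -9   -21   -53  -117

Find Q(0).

-5

Write Q(k) = ak³ + bk² + ck + d; the 4 given values yield a linear system in the 4 coefficients.
Solving, Q(k) = -2k³ + 2k² - 4k - 5.
Then Q(0) = -5.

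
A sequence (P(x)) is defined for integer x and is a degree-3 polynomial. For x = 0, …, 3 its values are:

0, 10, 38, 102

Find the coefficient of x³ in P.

3

Write P(x) = ax³ + bx² + cx + d; the 4 given values yield a linear system in the 4 coefficients.
Solving, P(x) = 3x³ + 7x.
The coefficient of x³ is 3.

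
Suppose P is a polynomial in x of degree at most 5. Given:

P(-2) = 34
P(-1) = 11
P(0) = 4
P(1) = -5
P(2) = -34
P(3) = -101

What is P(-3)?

Write P(x) = ax^5 + bx^4 + cx³ + dx² + ex + p; the 6 given values yield a linear system in the 6 coefficients.
Solving, the top 2 coefficients vanish, and P(x) = -3x³ - x² - 5x + 4.
Then P(-3) = 91.

91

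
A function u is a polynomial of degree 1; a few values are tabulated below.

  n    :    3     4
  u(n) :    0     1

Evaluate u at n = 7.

4

Write u(n) = an + b; the 2 given values yield a linear system in the 2 coefficients.
Solving, u(n) = n - 3.
Then u(7) = 4.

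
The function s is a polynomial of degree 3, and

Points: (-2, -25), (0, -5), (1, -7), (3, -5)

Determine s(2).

-9

Write s(n) = an³ + bn² + cn + d; the 4 given values yield a linear system in the 4 coefficients.
Solving, s(n) = n³ - 3n² - 5.
Then s(2) = -9.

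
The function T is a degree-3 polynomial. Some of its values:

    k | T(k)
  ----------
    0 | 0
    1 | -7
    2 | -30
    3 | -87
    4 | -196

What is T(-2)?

38

Write T(k) = ak³ + bk² + ck + d; the 5 given values yield a linear system in the 4 coefficients.
Solving, T(k) = -3k³ + k² - 5k.
Then T(-2) = 38.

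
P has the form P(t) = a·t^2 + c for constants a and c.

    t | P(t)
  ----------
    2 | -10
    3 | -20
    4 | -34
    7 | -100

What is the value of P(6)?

From P(2) = -10 and P(3) = -20: 4a + c = -10 and 9a + c = -20.
Subtracting: 5a = -10, so a = -2; then c = -10 − (-2)·4 = -2.
So P(t) = -2t² − 2, and P(6) = -74.

-74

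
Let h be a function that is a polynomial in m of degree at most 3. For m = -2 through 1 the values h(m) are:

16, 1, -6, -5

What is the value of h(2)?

4

First differences: -15, -7, 1. Second differences: 8, 8.
Level-2 differences are constant, so h has degree 2.
Extending the table by one column gives the next first difference 9, so h(2) = -5 + 9 = 4.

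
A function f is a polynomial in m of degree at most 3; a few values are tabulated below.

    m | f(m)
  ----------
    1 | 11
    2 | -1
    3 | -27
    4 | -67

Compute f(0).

9

First differences: -12, -26, -40. Second differences: -14, -14.
Level-2 differences are constant, so f has degree 2.
Fitting a degree-2 polynomial gives f(m) = -7m² + 9m + 9.
Then f(0) = 9.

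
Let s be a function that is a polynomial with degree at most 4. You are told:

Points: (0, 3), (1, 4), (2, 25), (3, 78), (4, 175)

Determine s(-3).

Write s(t) = at^4 + bt³ + ct² + dt + e; the 5 given values yield a linear system in the 5 coefficients.
Solving, the leading coefficient vanishes, and s(t) = 2t³ + 4t² - 5t + 3.
Then s(-3) = 0.

0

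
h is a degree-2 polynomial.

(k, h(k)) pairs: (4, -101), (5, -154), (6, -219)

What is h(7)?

-296

Write h(k) = ak² + bk + c; the 3 given values yield a linear system in the 3 coefficients.
Solving, h(k) = -6k² + k - 9.
Then h(7) = -296.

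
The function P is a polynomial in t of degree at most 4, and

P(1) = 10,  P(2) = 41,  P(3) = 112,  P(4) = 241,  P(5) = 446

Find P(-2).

First differences: 31, 71, 129, 205. Second differences: 40, 58, 76. Third differences: 18, 18.
Level-3 differences are constant, so P has degree 3.
Fitting a degree-3 polynomial gives P(t) = 3t³ + 2t² + 4t + 1.
Then P(-2) = -23.

-23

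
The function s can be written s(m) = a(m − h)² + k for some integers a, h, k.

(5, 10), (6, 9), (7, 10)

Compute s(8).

13

First differences -1, 1; second difference 2 = 2a, so a = 1.
Expanding, the m-coefficient is −2ah = -2h; matching it to the data gives h = 6, and then k = 9.
So s(m) = 1(m − 6)² + 9.
s(8) = 1·2² + 9 = 13.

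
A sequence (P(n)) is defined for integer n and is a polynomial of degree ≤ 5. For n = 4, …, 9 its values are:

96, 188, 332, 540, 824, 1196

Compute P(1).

Write P(n) = an^5 + bn^4 + cn³ + dn² + en + p; the 6 given values yield a linear system in the 6 coefficients.
Solving, the top 2 coefficients vanish, and P(n) = 2n³ - 4n² + 6n + 8.
Then P(1) = 12.

12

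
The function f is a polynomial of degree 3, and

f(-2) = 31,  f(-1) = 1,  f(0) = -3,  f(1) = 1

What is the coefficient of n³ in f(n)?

Write f(n) = an³ + bn² + cn + d; the 4 given values yield a linear system in the 4 coefficients.
Solving, f(n) = -3n³ + 4n² + 3n - 3.
The coefficient of n³ is -3.

-3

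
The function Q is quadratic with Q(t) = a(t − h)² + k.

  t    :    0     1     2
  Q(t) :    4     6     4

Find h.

First differences 2, -2; second difference -4 = 2a, so a = -2.
Expanding, the t-coefficient is −2ah = 4h; matching it to the data gives h = 1, and then k = 6.
So Q(t) = -2(t − 1)² + 6.
Hence h = 1.

1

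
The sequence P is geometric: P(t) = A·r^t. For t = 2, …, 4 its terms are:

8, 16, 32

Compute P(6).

Consecutive ratio: 16/8 = 2, and 32/16 = 2, so r = 2.
Then A·2^2 = 8 gives A = 2, and P(t) = 2·2^t.
P(6) = 2·2^6 = 128.

128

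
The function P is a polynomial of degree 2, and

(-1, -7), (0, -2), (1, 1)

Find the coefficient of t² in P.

Write P(t) = at² + bt + c; the 3 given values yield a linear system in the 3 coefficients.
Solving, P(t) = -t² + 4t - 2.
The coefficient of t² is -1.

-1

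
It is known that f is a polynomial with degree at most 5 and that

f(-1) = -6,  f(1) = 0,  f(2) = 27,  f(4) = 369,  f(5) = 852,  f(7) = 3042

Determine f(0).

Write f(x) = ax^5 + bx^4 + cx³ + dx² + ex + p; the 6 given values yield a linear system in the 6 coefficients.
Solving, the leading coefficient vanishes, and f(x) = x^4 + 2x³ - x² + x - 3.
Then f(0) = -3.

-3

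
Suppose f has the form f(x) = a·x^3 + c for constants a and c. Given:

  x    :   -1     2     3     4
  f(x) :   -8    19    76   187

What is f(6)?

From f(-1) = -8 and f(2) = 19: -1a + c = -8 and 8a + c = 19.
Subtracting: 9a = 27, so a = 3; then c = -8 − 3·(-1) = -5.
So f(x) = 3x³ − 5, and f(6) = 643.

643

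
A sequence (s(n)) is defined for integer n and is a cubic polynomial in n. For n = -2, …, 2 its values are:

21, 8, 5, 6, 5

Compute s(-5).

180

First differences: -13, -3, 1, -1. Second differences: 10, 4, -2. Third differences: -6, -6.
Level-3 differences are constant, so s has degree 3.
Fitting a degree-3 polynomial gives s(n) = -n³ + 2n² + 5.
Then s(-5) = 180.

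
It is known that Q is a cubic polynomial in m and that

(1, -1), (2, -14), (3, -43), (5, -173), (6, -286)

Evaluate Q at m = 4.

Write Q(m) = am³ + bm² + cm + d; the 5 given values yield a linear system in the 4 coefficients.
Solving, Q(m) = -m³ - 2m² + 2.
Then Q(4) = -94.

-94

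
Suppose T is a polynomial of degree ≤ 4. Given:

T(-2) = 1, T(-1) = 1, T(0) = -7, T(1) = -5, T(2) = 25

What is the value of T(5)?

463

Write T(x) = ax^4 + bx³ + cx² + dx + e; the 5 given values yield a linear system in the 5 coefficients.
Solving, the leading coefficient vanishes, and T(x) = 3x³ + 5x² - 6x - 7.
Then T(5) = 463.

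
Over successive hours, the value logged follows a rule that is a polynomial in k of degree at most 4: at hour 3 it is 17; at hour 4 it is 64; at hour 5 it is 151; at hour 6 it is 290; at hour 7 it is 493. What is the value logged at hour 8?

772

Write the value at k as s(k).
Write s(k) = ak^4 + bk³ + ck² + dk + e; the 5 given values yield a linear system in the 5 coefficients.
Solving, the leading coefficient vanishes, and s(k) = 2k³ - 4k² + k - 4.
Then s(8) = 772.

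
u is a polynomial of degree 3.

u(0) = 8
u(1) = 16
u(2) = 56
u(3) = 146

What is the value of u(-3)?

Write u(m) = am³ + bm² + cm + d; the 4 given values yield a linear system in the 4 coefficients.
Solving, u(m) = 3m³ + 7m² - 2m + 8.
Then u(-3) = -4.

-4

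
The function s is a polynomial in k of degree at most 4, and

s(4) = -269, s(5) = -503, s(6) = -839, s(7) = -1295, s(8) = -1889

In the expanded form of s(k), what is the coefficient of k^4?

0

First differences: -234, -336, -456, -594. Second differences: -102, -120, -138. Third differences: -18, -18.
Level-3 differences are constant, so s has degree 3.
Fitting a degree-3 polynomial gives s(k) = -3k³ - 6k² + 3k + 7.
The coefficient of k^4 is 0.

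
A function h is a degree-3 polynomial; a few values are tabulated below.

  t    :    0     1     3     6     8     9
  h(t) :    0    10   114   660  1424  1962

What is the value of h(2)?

Write h(t) = at³ + bt² + ct + d; the 6 given values yield a linear system in the 4 coefficients.
Solving, h(t) = 2t³ + 6t² + 2t.
Then h(2) = 44.

44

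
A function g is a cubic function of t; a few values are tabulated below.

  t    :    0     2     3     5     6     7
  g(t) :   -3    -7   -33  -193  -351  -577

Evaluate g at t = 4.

-91

Write g(t) = at³ + bt² + ct + d; the 6 given values yield a linear system in the 4 coefficients.
Solving, g(t) = -2t³ + 2t² + 2t - 3.
Then g(4) = -91.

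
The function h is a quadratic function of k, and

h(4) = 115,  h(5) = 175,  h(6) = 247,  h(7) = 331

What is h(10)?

First differences: 60, 72, 84. Second differences: 12, 12.
Level-2 differences are constant, so h has degree 2.
Fitting a degree-2 polynomial gives h(k) = 6k² + 6k - 5.
Then h(10) = 655.

655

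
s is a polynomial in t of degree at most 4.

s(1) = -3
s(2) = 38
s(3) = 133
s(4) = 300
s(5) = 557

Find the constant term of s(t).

-8

First differences: 41, 95, 167, 257. Second differences: 54, 72, 90. Third differences: 18, 18.
Level-3 differences are constant, so s has degree 3.
Fitting a degree-3 polynomial gives s(t) = 3t³ + 9t² - 7t - 8.
The constant term is s(0) = -8.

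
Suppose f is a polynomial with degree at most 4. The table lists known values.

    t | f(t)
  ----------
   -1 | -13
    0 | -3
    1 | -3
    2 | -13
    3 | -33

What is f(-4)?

-103

Write f(t) = at^4 + bt³ + ct² + dt + e; the 5 given values yield a linear system in the 5 coefficients.
Solving, the top 2 coefficients vanish, and f(t) = -5t² + 5t - 3.
Then f(-4) = -103.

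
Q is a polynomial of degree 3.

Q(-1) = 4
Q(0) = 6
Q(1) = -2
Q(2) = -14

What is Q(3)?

Write Q(m) = am³ + bm² + cm + d; the 4 given values yield a linear system in the 4 coefficients.
Solving, Q(m) = m³ - 5m² - 4m + 6.
Then Q(3) = -24.

-24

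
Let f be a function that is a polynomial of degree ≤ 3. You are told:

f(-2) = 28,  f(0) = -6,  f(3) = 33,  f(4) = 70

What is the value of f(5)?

119

Write f(m) = am³ + bm² + cm + d; the 4 given values yield a linear system in the 4 coefficients.
Solving, the leading coefficient vanishes, and f(m) = 6m² - 5m - 6.
Then f(5) = 119.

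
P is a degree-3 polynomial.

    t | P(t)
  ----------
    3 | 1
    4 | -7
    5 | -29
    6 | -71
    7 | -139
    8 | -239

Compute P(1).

First differences: -8, -22, -42, -68, -100. Second differences: -14, -20, -26, -32. Third differences: -6, -6, -6.
Level-3 differences are constant, so P has degree 3.
Fitting a degree-3 polynomial gives P(t) = -t³ + 5t² - 6t + 1.
Then P(1) = -1.

-1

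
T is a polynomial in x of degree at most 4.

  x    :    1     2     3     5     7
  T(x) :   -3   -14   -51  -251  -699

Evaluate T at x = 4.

Write T(x) = ax^4 + bx³ + cx² + dx + e; the 5 given values yield a linear system in the 5 coefficients.
Solving, the leading coefficient vanishes, and T(x) = -2x³ - x² + 6x - 6.
Then T(4) = -126.

-126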